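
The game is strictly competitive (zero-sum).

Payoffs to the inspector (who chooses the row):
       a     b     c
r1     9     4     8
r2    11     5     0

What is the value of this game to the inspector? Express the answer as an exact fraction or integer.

40/9

Column a is strictly dominated by b for the inspectee (it gives the inspector more in every row).
The remaining 2×2 game on (r1, r2) × (b, c) has no saddle point. Let the inspector play r1 with probability p; indifference gives 4p + 5(1−p) = 8p, so p = 5/9.
Similarly the inspectee's optimal q on b is 8/9, and the value is 4·(8/9) + (8)·(1/9) = 40/9.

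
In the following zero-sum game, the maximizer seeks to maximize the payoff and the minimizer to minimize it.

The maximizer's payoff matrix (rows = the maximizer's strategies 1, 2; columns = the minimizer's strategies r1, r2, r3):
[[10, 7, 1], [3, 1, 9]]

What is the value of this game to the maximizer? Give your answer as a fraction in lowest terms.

31/7

Column r1 is strictly dominated by r2 for the minimizer (it gives the maximizer more in every row).
The remaining 2×2 game on (1, 2) × (r2, r3) has no saddle point. Let the maximizer play 1 with probability p; indifference gives 7p + (1−p) = p + 9(1−p), so p = 4/7.
Similarly the minimizer's optimal q on r2 is 4/7, and the value is 7·(4/7) + (1)·(3/7) = 31/7.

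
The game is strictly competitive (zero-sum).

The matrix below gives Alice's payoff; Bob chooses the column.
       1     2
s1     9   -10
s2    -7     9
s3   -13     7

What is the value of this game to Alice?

11/35

Row s3 is strictly dominated by row s2, so Alice never plays it.
The remaining 2×2 game on (s1, s2) × (1, 2) has no saddle point. Let Alice play s1 with probability p; indifference gives 9p − 7(1−p) = −10p + 9(1−p), so p = 16/35.
Similarly Bob's optimal q on 1 is 19/35, and the value is 9·(19/35) + (-10)·(16/35) = 11/35.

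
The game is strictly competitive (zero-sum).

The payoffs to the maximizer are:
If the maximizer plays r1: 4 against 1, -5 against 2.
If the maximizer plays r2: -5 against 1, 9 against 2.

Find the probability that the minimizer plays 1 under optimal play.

Row minima are -5 and -5, so the maximizer's maximin is -5; column maxima are 4 and 9, so the minimizer's minimax is 4. These differ, so the equilibrium is in mixed strategies.
Let the minimizer play 1 with probability q. The maximizer is indifferent when 4q − 5(1−q) = −5q + 9(1−q), giving q = 14/23.

14/23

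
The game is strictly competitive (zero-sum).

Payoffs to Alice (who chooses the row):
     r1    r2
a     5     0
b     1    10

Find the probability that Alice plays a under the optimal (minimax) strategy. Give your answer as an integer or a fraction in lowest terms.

Row minima are 0 and 1, so Alice's maximin is 1; column maxima are 5 and 10, so Bob's minimax is 5. These differ, so the equilibrium is in mixed strategies.
Let Alice play a with probability p. Bob is indifferent when 5p + (1−p) = 10(1−p), giving p = 9/14.

9/14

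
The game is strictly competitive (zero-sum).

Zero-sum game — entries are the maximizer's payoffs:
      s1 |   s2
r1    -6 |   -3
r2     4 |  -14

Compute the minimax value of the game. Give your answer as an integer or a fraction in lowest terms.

Row minima are -6 and -14, so the maximizer's maximin is -6; column maxima are 4 and -3, so the minimizer's minimax is -3. These differ, so the equilibrium is in mixed strategies.
Let the maximizer play r1 with probability p. The minimizer is indifferent when −6p + 4(1−p) = −3p − 14(1−p), giving p = 6/7.
Let the minimizer play s1 with probability q. The maximizer is indifferent when −6q − 3(1−q) = 4q − 14(1−q), giving q = 11/21.
The value is -6·(11/21) + (-3)·(10/21) = -32/7.

-32/7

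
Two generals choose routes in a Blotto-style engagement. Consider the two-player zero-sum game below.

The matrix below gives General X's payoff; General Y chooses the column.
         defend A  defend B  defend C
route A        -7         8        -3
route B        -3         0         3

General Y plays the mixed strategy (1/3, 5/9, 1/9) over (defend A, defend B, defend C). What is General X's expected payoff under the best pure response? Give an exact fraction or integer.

16/9

route A: (-7)·(1/3) + (8)·(5/9) + (-3)·(1/9) = 16/9.
route B: (-3)·(1/3) + (0)·(5/9) + (3)·(1/9) = -2/3.
The best pure response is route A with expected payoff 16/9.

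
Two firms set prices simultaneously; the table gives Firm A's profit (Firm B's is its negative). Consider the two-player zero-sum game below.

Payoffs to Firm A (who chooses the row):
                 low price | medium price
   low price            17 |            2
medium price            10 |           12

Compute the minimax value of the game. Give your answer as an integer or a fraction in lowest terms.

Row minima are 2 and 10, so Firm A's maximin is 10; column maxima are 17 and 12, so Firm B's minimax is 12. These differ, so the equilibrium is in mixed strategies.
Let Firm A play low price with probability p. Firm B is indifferent when 17p + 10(1−p) = 2p + 12(1−p), giving p = 2/17.
Let Firm B play low price with probability q. Firm A is indifferent when 17q + 2(1−q) = 10q + 12(1−q), giving q = 10/17.
The value is 17·(10/17) + (2)·(7/17) = 184/17.

184/17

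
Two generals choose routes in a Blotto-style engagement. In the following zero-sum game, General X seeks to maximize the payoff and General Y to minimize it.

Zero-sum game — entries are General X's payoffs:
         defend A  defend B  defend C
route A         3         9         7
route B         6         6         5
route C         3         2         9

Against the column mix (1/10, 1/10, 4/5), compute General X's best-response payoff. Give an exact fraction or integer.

route A: (3)·(1/10) + (9)·(1/10) + (7)·(4/5) = 34/5.
route B: (6)·(1/10) + (6)·(1/10) + (5)·(4/5) = 26/5.
route C: (3)·(1/10) + (2)·(1/10) + (9)·(4/5) = 77/10.
The best pure response is route C with expected payoff 77/10.

77/10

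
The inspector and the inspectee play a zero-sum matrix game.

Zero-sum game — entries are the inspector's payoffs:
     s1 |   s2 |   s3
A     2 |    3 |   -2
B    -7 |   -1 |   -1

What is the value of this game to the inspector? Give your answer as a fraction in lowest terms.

-8/5

Column s2 is strictly dominated by s1 for the inspectee (it gives the inspector more in every row).
The remaining 2×2 game on (A, B) × (s1, s3) has no saddle point. Let the inspector play A with probability p; indifference gives 2p − 7(1−p) = −2p − (1−p), so p = 3/5.
Similarly the inspectee's optimal q on s1 is 1/10, and the value is 2·(1/10) + (-2)·(9/10) = -8/5.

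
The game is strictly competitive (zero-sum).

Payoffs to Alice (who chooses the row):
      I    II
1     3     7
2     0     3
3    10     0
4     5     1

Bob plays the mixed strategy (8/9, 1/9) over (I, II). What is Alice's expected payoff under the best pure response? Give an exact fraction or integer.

1: (3)·(8/9) + (7)·(1/9) = 31/9.
2: (0)·(8/9) + (3)·(1/9) = 1/3.
3: (10)·(8/9) + (0)·(1/9) = 80/9.
4: (5)·(8/9) + (1)·(1/9) = 41/9.
The best pure response is 3 with expected payoff 80/9.

80/9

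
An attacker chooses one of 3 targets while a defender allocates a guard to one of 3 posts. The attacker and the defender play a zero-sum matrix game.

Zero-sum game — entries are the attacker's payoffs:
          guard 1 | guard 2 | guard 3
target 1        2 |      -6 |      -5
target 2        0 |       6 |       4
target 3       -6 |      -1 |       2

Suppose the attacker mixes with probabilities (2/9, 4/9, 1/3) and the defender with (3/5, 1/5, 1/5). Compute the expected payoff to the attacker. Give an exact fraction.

Against (3/5, 1/5, 1/5), each row's expected payoff is target 1: -1; target 2: 2; target 3: -17/5.
Taking the (2/9, 4/9, 1/3)-weighted average: (2/9)·(-1) + (4/9)·(2) + (1/3)·(-17/5) = -7/15.

-7/15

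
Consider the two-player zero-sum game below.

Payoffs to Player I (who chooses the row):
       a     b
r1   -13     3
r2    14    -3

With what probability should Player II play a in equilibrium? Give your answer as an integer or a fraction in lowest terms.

Row minima are -13 and -3, so Player I's maximin is -3; column maxima are 14 and 3, so Player II's minimax is 3. These differ, so the equilibrium is in mixed strategies.
Let Player II play a with probability q. Player I is indifferent when −13q + 3(1−q) = 14q − 3(1−q), giving q = 2/11.

2/11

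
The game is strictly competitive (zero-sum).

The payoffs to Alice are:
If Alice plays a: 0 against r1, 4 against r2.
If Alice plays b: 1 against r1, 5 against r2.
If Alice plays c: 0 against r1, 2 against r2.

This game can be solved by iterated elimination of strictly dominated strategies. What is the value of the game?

1

Row c is strictly dominated by row b (1>0, 5>2); eliminate c.
Column r2 is strictly dominated by r1 for Bob (0<4, 1<5); eliminate r2.
Row a is strictly dominated by row b (1>0); eliminate a.
Only (b, r1) remains, with payoff 1.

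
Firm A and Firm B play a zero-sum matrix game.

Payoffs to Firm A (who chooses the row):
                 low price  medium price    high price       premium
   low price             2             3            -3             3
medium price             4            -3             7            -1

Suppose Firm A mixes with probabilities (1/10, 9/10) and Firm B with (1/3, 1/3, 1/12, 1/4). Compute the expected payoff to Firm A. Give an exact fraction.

49/60

Against (1/3, 1/3, 1/12, 1/4), each row's expected payoff is low price: 13/6; medium price: 2/3.
Taking the (1/10, 9/10)-weighted average: (1/10)·(13/6) + (9/10)·(2/3) = 49/60.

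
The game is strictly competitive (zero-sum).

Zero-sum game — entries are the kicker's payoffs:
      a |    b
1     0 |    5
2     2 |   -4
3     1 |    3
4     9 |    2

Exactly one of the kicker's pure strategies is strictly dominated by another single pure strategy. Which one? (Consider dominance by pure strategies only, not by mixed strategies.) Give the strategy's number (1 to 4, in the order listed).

Compare 2 with 4: 9 > 2, 2 > -4.
So 4 strictly dominates 2 for the kicker; 2 is strictly dominated.

2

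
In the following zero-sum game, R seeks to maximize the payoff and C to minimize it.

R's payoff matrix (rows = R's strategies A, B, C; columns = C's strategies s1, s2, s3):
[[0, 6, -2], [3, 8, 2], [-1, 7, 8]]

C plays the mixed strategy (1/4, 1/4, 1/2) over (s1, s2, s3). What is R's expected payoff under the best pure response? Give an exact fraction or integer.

A: (0)·(1/4) + (6)·(1/4) + (-2)·(1/2) = 1/2.
B: (3)·(1/4) + (8)·(1/4) + (2)·(1/2) = 15/4.
C: (-1)·(1/4) + (7)·(1/4) + (8)·(1/2) = 11/2.
The best pure response is C with expected payoff 11/2.

11/2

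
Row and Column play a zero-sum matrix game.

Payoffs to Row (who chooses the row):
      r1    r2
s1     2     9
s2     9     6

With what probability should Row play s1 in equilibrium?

Row minima are 2 and 6, so Row's maximin is 6; column maxima are 9 and 9, so Column's minimax is 9. These differ, so the equilibrium is in mixed strategies.
Let Row play s1 with probability p. Column is indifferent when 2p + 9(1−p) = 9p + 6(1−p), giving p = 3/10.

3/10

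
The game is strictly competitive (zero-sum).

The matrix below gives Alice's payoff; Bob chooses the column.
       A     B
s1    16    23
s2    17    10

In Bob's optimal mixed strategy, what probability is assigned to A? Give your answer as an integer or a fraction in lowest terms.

Row minima are 16 and 10, so Alice's maximin is 16; column maxima are 17 and 23, so Bob's minimax is 17. These differ, so the equilibrium is in mixed strategies.
Let Bob play A with probability q. Alice is indifferent when 16q + 23(1−q) = 17q + 10(1−q), giving q = 13/14.

13/14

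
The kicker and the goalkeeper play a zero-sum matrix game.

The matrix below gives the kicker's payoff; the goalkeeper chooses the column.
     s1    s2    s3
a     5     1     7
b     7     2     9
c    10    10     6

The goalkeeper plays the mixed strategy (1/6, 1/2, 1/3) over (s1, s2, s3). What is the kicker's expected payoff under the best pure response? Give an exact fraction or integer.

26/3

a: (5)·(1/6) + (1)·(1/2) + (7)·(1/3) = 11/3.
b: (7)·(1/6) + (2)·(1/2) + (9)·(1/3) = 31/6.
c: (10)·(1/6) + (10)·(1/2) + (6)·(1/3) = 26/3.
The best pure response is c with expected payoff 26/3.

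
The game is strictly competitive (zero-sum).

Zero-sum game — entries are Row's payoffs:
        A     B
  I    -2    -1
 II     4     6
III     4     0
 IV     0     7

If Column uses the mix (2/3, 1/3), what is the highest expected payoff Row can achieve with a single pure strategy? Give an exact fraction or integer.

I: (-2)·(2/3) + (-1)·(1/3) = -5/3.
II: (4)·(2/3) + (6)·(1/3) = 14/3.
III: (4)·(2/3) + (0)·(1/3) = 8/3.
IV: (0)·(2/3) + (7)·(1/3) = 7/3.
The best pure response is II with expected payoff 14/3.

14/3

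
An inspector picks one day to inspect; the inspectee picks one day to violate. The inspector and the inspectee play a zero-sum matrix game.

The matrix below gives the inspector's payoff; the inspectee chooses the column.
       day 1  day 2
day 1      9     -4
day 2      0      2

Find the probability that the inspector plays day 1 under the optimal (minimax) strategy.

Row minima are -4 and 0, so the inspector's maximin is 0; column maxima are 9 and 2, so the inspectee's minimax is 2. These differ, so the equilibrium is in mixed strategies.
Let the inspector play day 1 with probability p. The inspectee is indifferent when 9p = −4p + 2(1−p), giving p = 2/15.

2/15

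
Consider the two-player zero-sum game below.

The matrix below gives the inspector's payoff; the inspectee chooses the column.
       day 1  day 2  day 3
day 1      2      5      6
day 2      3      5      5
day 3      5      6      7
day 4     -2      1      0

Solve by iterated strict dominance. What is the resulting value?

Column day 3 is strictly dominated by day 1 for the inspectee (2<6, 3<5, 5<7, -2<0); eliminate day 3.
Column day 2 is strictly dominated by day 1 for the inspectee (2<5, 3<5, 5<6, -2<1); eliminate day 2.
Row day 1 is strictly dominated by row day 2 (3>2); eliminate day 1.
Row day 4 is strictly dominated by row day 2 (3>-2); eliminate day 4.
Row day 2 is strictly dominated by row day 3 (5>3); eliminate day 2.
Only (day 3, day 1) remains, with payoff 5.

5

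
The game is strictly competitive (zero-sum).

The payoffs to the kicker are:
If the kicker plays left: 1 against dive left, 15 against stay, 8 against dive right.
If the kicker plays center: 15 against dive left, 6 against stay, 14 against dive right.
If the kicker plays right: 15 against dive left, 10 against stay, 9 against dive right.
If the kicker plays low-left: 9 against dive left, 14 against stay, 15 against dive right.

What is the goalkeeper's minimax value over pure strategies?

The worst case (largest entry) in each column is dive left: 15, stay: 15, dive right: 15.
The best (smallest) of these is 15.

15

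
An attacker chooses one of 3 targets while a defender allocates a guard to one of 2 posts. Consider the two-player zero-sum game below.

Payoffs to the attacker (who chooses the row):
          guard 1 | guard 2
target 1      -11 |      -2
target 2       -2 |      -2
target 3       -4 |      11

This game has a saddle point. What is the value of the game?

-2

Row minima: -11, -2, -4 → the attacker's maximin is -2.
Column maxima: -2, 11 → the defender's minimax is -2.
They coincide at (target 2, guard 1), so the value is -2.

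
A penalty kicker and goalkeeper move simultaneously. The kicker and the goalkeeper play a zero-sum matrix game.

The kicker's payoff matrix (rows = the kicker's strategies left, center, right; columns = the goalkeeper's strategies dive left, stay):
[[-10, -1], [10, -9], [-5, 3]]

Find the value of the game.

-5/9

Row left is strictly dominated by row right, so the kicker never plays it.
The remaining 2×2 game on (center, right) × (dive left, stay) has no saddle point. Let the kicker play center with probability p; indifference gives 10p − 5(1−p) = −9p + 3(1−p), so p = 8/27.
Similarly the goalkeeper's optimal q on dive left is 4/9, and the value is 10·(4/9) + (-9)·(5/9) = -5/9.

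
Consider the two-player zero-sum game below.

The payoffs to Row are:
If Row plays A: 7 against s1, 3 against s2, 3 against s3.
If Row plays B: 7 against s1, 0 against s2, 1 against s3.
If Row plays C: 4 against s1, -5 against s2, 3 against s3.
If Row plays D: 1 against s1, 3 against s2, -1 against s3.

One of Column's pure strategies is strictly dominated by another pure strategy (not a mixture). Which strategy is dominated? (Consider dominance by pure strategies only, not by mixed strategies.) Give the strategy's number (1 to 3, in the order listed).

Column prefers columns that give Row less. Compare s1 with s3: 3 < 7, 1 < 7, 3 < 4, -1 < 1.
So s3 strictly dominates s1 for Column; s1 is strictly dominated.

1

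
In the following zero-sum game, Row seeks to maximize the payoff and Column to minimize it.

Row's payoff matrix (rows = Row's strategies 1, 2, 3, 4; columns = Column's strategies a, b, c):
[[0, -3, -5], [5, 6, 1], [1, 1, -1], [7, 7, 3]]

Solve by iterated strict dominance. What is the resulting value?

Row 3 is strictly dominated by row 2 (5>1, 6>1, 1>-1); eliminate 3.
Column a is strictly dominated by c for Column (-5<0, 1<5, 3<7); eliminate a.
Column b is strictly dominated by c for Column (-5<-3, 1<6, 3<7); eliminate b.
Row 2 is strictly dominated by row 4 (3>1); eliminate 2.
Row 1 is strictly dominated by row 4 (3>-5); eliminate 1.
Only (4, c) remains, with payoff 3.

3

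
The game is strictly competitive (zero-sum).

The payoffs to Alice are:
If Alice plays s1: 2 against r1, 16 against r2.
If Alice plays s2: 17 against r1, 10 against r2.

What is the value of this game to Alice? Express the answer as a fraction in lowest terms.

12

Row minima are 2 and 10, so Alice's maximin is 10; column maxima are 17 and 16, so Bob's minimax is 16. These differ, so the equilibrium is in mixed strategies.
Let Alice play s1 with probability p. Bob is indifferent when 2p + 17(1−p) = 16p + 10(1−p), giving p = 1/3.
Let Bob play r1 with probability q. Alice is indifferent when 2q + 16(1−q) = 17q + 10(1−q), giving q = 2/7.
The value is 2·(2/7) + (16)·(5/7) = 12.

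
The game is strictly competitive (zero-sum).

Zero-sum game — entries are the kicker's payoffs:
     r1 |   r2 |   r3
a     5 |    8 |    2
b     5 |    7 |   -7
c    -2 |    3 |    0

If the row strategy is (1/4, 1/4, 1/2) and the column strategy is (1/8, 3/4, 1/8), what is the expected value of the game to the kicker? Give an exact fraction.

Against (1/8, 3/4, 1/8), each row's expected payoff is a: 55/8; b: 5; c: 2.
Taking the (1/4, 1/4, 1/2)-weighted average: (1/4)·(55/8) + (1/4)·(5) + (1/2)·(2) = 127/32.

127/32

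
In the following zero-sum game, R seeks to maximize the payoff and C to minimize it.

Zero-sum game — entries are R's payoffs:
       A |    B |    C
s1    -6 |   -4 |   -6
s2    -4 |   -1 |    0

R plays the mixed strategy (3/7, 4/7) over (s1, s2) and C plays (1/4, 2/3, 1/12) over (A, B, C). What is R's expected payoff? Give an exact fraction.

-62/21

Against (1/4, 2/3, 1/12), each row's expected payoff is s1: -14/3; s2: -5/3.
Taking the (3/7, 4/7)-weighted average: (3/7)·(-14/3) + (4/7)·(-5/3) = -62/21.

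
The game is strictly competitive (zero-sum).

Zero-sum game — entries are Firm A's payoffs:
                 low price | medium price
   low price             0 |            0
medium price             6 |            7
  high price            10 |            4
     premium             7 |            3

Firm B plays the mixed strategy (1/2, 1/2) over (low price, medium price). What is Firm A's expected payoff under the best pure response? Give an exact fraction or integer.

low price: (0)·(1/2) + (0)·(1/2) = 0.
medium price: (6)·(1/2) + (7)·(1/2) = 13/2.
high price: (10)·(1/2) + (4)·(1/2) = 7.
premium: (7)·(1/2) + (3)·(1/2) = 5.
The best pure response is high price with expected payoff 7.

7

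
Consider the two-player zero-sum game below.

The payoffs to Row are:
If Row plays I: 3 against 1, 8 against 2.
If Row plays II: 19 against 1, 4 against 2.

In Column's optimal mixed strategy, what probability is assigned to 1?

Row minima are 3 and 4, so Row's maximin is 4; column maxima are 19 and 8, so Column's minimax is 8. These differ, so the equilibrium is in mixed strategies.
Let Column play 1 with probability q. Row is indifferent when 3q + 8(1−q) = 19q + 4(1−q), giving q = 1/5.

1/5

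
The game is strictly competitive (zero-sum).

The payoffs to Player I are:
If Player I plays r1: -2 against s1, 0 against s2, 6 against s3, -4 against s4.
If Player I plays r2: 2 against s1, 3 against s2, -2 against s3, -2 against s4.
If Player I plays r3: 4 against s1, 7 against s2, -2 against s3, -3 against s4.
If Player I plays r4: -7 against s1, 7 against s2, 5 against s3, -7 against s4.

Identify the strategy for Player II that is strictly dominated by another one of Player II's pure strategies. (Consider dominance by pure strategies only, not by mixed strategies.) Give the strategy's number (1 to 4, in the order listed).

2

Player II prefers columns that give Player I less. Compare s2 with s1: -2 < 0, 2 < 3, 4 < 7, -7 < 7.
So s1 strictly dominates s2 for Player II; s2 is strictly dominated.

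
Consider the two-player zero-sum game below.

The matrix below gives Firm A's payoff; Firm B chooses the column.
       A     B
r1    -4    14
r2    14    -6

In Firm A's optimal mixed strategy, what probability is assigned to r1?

Row minima are -4 and -6, so Firm A's maximin is -4; column maxima are 14 and 14, so Firm B's minimax is 14. These differ, so the equilibrium is in mixed strategies.
Let Firm A play r1 with probability p. Firm B is indifferent when −4p + 14(1−p) = 14p − 6(1−p), giving p = 10/19.

10/19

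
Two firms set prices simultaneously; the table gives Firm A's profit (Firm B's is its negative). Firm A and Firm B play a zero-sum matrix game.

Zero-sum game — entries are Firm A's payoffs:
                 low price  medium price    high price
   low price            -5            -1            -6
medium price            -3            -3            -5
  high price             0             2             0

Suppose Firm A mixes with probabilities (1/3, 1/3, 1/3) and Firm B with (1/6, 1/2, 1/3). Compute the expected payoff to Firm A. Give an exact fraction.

Against (1/6, 1/2, 1/3), each row's expected payoff is low price: -10/3; medium price: -11/3; high price: 1.
Taking the (1/3, 1/3, 1/3)-weighted average: (1/3)·(-10/3) + (1/3)·(-11/3) + (1/3)·(1) = -2.

-2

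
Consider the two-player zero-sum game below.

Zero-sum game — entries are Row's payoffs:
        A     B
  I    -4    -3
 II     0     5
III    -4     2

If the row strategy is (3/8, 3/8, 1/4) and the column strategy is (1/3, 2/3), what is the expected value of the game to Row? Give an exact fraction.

Against (1/3, 2/3), each row's expected payoff is I: -10/3; II: 10/3; III: 0.
Taking the (3/8, 3/8, 1/4)-weighted average: (3/8)·(-10/3) + (3/8)·(10/3) + (1/4)·(0) = 0.

0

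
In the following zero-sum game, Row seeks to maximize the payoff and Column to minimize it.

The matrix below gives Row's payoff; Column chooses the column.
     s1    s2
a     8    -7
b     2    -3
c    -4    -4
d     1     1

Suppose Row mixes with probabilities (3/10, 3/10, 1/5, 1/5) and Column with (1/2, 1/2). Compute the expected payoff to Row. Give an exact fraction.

Against (1/2, 1/2), each row's expected payoff is a: 1/2; b: -1/2; c: -4; d: 1.
Taking the (3/10, 3/10, 1/5, 1/5)-weighted average: (3/10)·(1/2) + (3/10)·(-1/2) + (1/5)·(-4) + (1/5)·(1) = -3/5.

-3/5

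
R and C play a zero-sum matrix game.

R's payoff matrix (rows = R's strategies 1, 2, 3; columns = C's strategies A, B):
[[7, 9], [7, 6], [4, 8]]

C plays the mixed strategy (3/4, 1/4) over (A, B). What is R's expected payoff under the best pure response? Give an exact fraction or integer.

1: (7)·(3/4) + (9)·(1/4) = 15/2.
2: (7)·(3/4) + (6)·(1/4) = 27/4.
3: (4)·(3/4) + (8)·(1/4) = 5.
The best pure response is 1 with expected payoff 15/2.

15/2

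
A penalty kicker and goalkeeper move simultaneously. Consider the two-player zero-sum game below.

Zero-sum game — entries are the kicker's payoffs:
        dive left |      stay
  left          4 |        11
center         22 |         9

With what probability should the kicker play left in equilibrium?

13/20

Row minima are 4 and 9, so the kicker's maximin is 9; column maxima are 22 and 11, so the goalkeeper's minimax is 11. These differ, so the equilibrium is in mixed strategies.
Let the kicker play left with probability p. The goalkeeper is indifferent when 4p + 22(1−p) = 11p + 9(1−p), giving p = 13/20.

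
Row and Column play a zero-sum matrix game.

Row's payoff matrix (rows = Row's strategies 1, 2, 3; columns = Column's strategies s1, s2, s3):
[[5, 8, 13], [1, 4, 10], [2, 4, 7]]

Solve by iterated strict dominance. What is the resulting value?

Row 2 is strictly dominated by row 1 (5>1, 8>4, 13>10); eliminate 2.
Column s2 is strictly dominated by s1 for Column (5<8, 2<4); eliminate s2.
Row 3 is strictly dominated by row 1 (5>2, 13>7); eliminate 3.
Column s3 is strictly dominated by s1 for Column (5<13); eliminate s3.
Only (1, s1) remains, with payoff 5.

5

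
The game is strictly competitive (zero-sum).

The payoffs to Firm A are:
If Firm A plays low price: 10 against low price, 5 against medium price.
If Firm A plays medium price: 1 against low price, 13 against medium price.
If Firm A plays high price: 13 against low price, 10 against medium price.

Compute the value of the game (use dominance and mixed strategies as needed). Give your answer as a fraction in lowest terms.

53/5

Row low price is strictly dominated by row high price, so Firm A never plays it.
The remaining 2×2 game on (medium price, high price) × (low price, medium price) has no saddle point. Let Firm A play medium price with probability p; indifference gives p + 13(1−p) = 13p + 10(1−p), so p = 1/5.
Similarly Firm B's optimal q on low price is 1/5, and the value is 1·(1/5) + (13)·(4/5) = 53/5.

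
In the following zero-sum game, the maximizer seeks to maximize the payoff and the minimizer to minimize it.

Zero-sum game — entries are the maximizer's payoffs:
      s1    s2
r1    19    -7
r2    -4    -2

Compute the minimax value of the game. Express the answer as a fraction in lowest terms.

Row minima are -7 and -4, so the maximizer's maximin is -4; column maxima are 19 and -2, so the minimizer's minimax is -2. These differ, so the equilibrium is in mixed strategies.
Let the maximizer play r1 with probability p. The minimizer is indifferent when 19p − 4(1−p) = −7p − 2(1−p), giving p = 1/14.
Let the minimizer play s1 with probability q. The maximizer is indifferent when 19q − 7(1−q) = −4q − 2(1−q), giving q = 5/28.
The value is 19·(5/28) + (-7)·(23/28) = -33/14.

-33/14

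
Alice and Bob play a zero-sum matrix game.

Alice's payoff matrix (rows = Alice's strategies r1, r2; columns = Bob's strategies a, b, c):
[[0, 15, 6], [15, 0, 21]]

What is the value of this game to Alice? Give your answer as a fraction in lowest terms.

15/2

Column c is strictly dominated by a for Bob (it gives Alice more in every row).
The remaining 2×2 game on (r1, r2) × (a, b) has no saddle point. Let Alice play r1 with probability p; indifference gives 15(1−p) = 15p, so p = 1/2.
Similarly Bob's optimal q on a is 1/2, and the value is 0·(1/2) + (15)·(1/2) = 15/2.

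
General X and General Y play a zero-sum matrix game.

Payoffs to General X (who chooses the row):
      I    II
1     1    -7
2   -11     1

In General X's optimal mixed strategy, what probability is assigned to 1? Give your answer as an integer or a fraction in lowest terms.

Row minima are -7 and -11, so General X's maximin is -7; column maxima are 1 and 1, so General Y's minimax is 1. These differ, so the equilibrium is in mixed strategies.
Let General X play 1 with probability p. General Y is indifferent when p − 11(1−p) = −7p + (1−p), giving p = 3/5.

3/5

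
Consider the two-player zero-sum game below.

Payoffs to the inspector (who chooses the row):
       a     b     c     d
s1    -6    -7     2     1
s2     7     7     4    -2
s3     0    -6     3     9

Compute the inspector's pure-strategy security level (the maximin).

The worst-case payoff for each row is s1: -7, s2: -2, s3: -6.
The best of these is -2.

-2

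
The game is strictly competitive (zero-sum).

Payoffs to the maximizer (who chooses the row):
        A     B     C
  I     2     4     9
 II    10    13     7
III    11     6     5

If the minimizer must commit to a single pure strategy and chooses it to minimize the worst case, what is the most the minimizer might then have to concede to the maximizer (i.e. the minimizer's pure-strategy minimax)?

9

The worst case (largest entry) in each column is A: 11, B: 13, C: 9.
The best (smallest) of these is 9.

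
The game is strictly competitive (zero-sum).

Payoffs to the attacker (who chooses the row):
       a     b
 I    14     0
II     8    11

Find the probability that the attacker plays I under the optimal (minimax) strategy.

Row minima are 0 and 8, so the attacker's maximin is 8; column maxima are 14 and 11, so the defender's minimax is 11. These differ, so the equilibrium is in mixed strategies.
Let the attacker play I with probability p. The defender is indifferent when 14p + 8(1−p) = 11(1−p), giving p = 3/17.

3/17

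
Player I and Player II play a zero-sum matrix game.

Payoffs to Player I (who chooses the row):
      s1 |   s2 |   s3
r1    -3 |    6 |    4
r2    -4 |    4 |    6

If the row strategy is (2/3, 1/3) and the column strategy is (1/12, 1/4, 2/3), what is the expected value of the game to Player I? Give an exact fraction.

25/6

Against (1/12, 1/4, 2/3), each row's expected payoff is r1: 47/12; r2: 14/3.
Taking the (2/3, 1/3)-weighted average: (2/3)·(47/12) + (1/3)·(14/3) = 25/6.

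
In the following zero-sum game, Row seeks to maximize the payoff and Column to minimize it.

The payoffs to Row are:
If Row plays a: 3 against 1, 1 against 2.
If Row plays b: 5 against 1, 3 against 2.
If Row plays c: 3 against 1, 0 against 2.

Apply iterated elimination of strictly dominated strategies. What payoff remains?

Column 1 is strictly dominated by 2 for Column (1<3, 3<5, 0<3); eliminate 1.
Row c is strictly dominated by row a (1>0); eliminate c.
Row a is strictly dominated by row b (3>1); eliminate a.
Only (b, 2) remains, with payoff 3.

3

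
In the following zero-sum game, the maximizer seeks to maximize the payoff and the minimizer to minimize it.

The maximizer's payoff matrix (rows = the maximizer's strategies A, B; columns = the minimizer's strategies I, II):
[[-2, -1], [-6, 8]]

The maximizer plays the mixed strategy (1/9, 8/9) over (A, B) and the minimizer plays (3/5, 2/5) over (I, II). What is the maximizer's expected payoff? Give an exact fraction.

Against (3/5, 2/5), each row's expected payoff is A: -8/5; B: -2/5.
Taking the (1/9, 8/9)-weighted average: (1/9)·(-8/5) + (8/9)·(-2/5) = -8/15.

-8/15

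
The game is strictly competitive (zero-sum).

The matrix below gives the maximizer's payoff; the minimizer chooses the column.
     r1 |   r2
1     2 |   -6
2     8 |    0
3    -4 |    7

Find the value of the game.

56/19

Row 1 is strictly dominated by row 2, so the maximizer never plays it.
The remaining 2×2 game on (2, 3) × (r1, r2) has no saddle point. Let the maximizer play 2 with probability p; indifference gives 8p − 4(1−p) = 7(1−p), so p = 11/19.
Similarly the minimizer's optimal q on r1 is 7/19, and the value is 8·(7/19) + (0)·(12/19) = 56/19.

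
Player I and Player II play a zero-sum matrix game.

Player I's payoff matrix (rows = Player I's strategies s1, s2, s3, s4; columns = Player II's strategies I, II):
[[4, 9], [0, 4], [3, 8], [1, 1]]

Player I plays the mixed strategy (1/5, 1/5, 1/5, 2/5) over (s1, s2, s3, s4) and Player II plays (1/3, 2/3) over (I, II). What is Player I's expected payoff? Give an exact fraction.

11/3

Against (1/3, 2/3), each row's expected payoff is s1: 22/3; s2: 8/3; s3: 19/3; s4: 1.
Taking the (1/5, 1/5, 1/5, 2/5)-weighted average: (1/5)·(22/3) + (1/5)·(8/3) + (1/5)·(19/3) + (2/5)·(1) = 11/3.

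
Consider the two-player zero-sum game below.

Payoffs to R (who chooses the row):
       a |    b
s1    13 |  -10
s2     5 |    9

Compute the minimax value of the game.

167/27

Row minima are -10 and 5, so R's maximin is 5; column maxima are 13 and 9, so C's minimax is 9. These differ, so the equilibrium is in mixed strategies.
Let R play s1 with probability p. C is indifferent when 13p + 5(1−p) = −10p + 9(1−p), giving p = 4/27.
Let C play a with probability q. R is indifferent when 13q − 10(1−q) = 5q + 9(1−q), giving q = 19/27.
The value is 13·(19/27) + (-10)·(8/27) = 167/27.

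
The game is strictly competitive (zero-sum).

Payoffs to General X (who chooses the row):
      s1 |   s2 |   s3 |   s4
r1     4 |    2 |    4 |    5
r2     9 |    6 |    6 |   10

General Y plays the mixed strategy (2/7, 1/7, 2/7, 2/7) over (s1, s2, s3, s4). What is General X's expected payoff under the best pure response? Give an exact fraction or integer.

8

r1: (4)·(2/7) + (2)·(1/7) + (4)·(2/7) + (5)·(2/7) = 4.
r2: (9)·(2/7) + (6)·(1/7) + (6)·(2/7) + (10)·(2/7) = 8.
The best pure response is r2 with expected payoff 8.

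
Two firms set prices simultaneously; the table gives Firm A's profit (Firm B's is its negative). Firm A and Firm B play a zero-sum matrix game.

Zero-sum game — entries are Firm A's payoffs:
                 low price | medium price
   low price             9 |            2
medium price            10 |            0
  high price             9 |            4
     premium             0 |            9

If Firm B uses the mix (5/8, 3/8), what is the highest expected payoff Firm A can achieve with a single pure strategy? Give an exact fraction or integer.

57/8

low price: (9)·(5/8) + (2)·(3/8) = 51/8.
medium price: (10)·(5/8) + (0)·(3/8) = 25/4.
high price: (9)·(5/8) + (4)·(3/8) = 57/8.
premium: (0)·(5/8) + (9)·(3/8) = 27/8.
The best pure response is high price with expected payoff 57/8.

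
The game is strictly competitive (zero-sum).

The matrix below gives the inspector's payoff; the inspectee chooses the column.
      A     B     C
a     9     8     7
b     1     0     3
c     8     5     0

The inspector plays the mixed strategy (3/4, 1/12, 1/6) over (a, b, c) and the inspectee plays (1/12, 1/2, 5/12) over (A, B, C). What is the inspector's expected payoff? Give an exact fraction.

Against (1/12, 1/2, 5/12), each row's expected payoff is a: 23/3; b: 4/3; c: 19/6.
Taking the (3/4, 1/12, 1/6)-weighted average: (3/4)·(23/3) + (1/12)·(4/3) + (1/6)·(19/6) = 115/18.

115/18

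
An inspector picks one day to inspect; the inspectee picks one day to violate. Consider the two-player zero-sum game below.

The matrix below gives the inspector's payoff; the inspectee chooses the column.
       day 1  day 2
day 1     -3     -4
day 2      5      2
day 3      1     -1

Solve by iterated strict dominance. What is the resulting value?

2

Row day 1 is strictly dominated by row day 2 (5>-3, 2>-4); eliminate day 1.
Row day 3 is strictly dominated by row day 2 (5>1, 2>-1); eliminate day 3.
Column day 1 is strictly dominated by day 2 for the inspectee (2<5); eliminate day 1.
Only (day 2, day 2) remains, with payoff 2.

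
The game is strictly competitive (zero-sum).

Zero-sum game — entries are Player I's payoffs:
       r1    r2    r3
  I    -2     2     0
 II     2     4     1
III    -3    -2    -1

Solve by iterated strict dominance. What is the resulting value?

1

Column r2 is strictly dominated by r1 for Player II (-2<2, 2<4, -3<-2); eliminate r2.
Row III is strictly dominated by row I (-2>-3, 0>-1); eliminate III.
Row I is strictly dominated by row II (2>-2, 1>0); eliminate I.
Column r1 is strictly dominated by r3 for Player II (1<2); eliminate r1.
Only (II, r3) remains, with payoff 1.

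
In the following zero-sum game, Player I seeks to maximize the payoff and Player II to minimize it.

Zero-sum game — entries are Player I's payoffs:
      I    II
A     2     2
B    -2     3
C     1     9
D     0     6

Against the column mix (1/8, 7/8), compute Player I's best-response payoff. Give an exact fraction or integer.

8

A: (2)·(1/8) + (2)·(7/8) = 2.
B: (-2)·(1/8) + (3)·(7/8) = 19/8.
C: (1)·(1/8) + (9)·(7/8) = 8.
D: (0)·(1/8) + (6)·(7/8) = 21/4.
The best pure response is C with expected payoff 8.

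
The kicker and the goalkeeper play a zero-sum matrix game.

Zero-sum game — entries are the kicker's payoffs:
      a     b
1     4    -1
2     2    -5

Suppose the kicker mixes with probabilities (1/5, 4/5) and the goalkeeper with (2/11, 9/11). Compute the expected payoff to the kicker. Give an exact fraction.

-3

Against (2/11, 9/11), each row's expected payoff is 1: -1/11; 2: -41/11.
Taking the (1/5, 4/5)-weighted average: (1/5)·(-1/11) + (4/5)·(-41/11) = -3.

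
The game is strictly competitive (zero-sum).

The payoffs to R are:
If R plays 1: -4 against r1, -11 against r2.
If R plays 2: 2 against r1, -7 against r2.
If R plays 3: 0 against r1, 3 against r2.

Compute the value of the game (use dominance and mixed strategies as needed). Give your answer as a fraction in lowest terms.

Row 1 is strictly dominated by row 2, so R never plays it.
The remaining 2×2 game on (2, 3) × (r1, r2) has no saddle point. Let R play 2 with probability p; indifference gives 2p = −7p + 3(1−p), so p = 1/4.
Similarly C's optimal q on r1 is 5/6, and the value is 2·(5/6) + (-7)·(1/6) = 1/2.

1/2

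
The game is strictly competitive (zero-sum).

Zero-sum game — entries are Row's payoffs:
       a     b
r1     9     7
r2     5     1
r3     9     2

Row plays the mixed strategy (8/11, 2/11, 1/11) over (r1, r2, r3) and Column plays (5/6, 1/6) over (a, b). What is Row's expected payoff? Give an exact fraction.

515/66

Against (5/6, 1/6), each row's expected payoff is r1: 26/3; r2: 13/3; r3: 47/6.
Taking the (8/11, 2/11, 1/11)-weighted average: (8/11)·(26/3) + (2/11)·(13/3) + (1/11)·(47/6) = 515/66.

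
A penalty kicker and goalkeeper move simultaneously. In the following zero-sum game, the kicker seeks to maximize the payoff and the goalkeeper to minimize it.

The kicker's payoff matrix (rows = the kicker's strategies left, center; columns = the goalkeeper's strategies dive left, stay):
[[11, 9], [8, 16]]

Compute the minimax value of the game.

52/5

Row minima are 9 and 8, so the kicker's maximin is 9; column maxima are 11 and 16, so the goalkeeper's minimax is 11. These differ, so the equilibrium is in mixed strategies.
Let the kicker play left with probability p. The goalkeeper is indifferent when 11p + 8(1−p) = 9p + 16(1−p), giving p = 4/5.
Let the goalkeeper play dive left with probability q. The kicker is indifferent when 11q + 9(1−q) = 8q + 16(1−q), giving q = 7/10.
The value is 11·(7/10) + (9)·(3/10) = 52/5.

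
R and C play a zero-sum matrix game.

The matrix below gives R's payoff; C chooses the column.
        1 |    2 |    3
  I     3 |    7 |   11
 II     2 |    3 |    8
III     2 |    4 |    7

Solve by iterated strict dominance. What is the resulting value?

Column 3 is strictly dominated by 1 for C (3<11, 2<8, 2<7); eliminate 3.
Column 2 is strictly dominated by 1 for C (3<7, 2<3, 2<4); eliminate 2.
Row II is strictly dominated by row I (3>2); eliminate II.
Row III is strictly dominated by row I (3>2); eliminate III.
Only (I, 1) remains, with payoff 3.

3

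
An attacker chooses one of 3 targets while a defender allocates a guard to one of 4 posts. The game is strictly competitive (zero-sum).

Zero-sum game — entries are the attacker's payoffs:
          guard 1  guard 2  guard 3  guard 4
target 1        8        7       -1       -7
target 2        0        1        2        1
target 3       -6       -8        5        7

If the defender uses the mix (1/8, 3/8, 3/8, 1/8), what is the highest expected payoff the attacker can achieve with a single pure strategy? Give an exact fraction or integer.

target 1: (8)·(1/8) + (7)·(3/8) + (-1)·(3/8) + (-7)·(1/8) = 19/8.
target 2: (0)·(1/8) + (1)·(3/8) + (2)·(3/8) + (1)·(1/8) = 5/4.
target 3: (-6)·(1/8) + (-8)·(3/8) + (5)·(3/8) + (7)·(1/8) = -1.
The best pure response is target 1 with expected payoff 19/8.

19/8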